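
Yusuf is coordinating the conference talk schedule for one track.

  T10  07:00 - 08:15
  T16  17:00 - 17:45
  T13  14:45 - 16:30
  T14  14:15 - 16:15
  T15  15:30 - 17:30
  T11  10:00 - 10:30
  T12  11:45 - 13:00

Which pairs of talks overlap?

Two intervals overlap when each starts before the other ends.
Sorted by start: T10, T11, T12, T14, T13, T15, T16.
T11 starts after T10 ends — done with T10.
T12 starts after T11 ends — done with T11.
T14 starts after T12 ends — done with T12.
T13 starts before T14 ends → T14 and T13 overlap.
T15 starts before T14 ends → T14 and T15 overlap.
T16 starts after T14 ends.
T15 starts before T13 ends → T13 and T15 overlap.
T16 starts after T13 ends.
T16 starts before T15 ends → T15 and T16 overlap.

T13 & T14, T13 & T15, T14 & T15, T15 & T16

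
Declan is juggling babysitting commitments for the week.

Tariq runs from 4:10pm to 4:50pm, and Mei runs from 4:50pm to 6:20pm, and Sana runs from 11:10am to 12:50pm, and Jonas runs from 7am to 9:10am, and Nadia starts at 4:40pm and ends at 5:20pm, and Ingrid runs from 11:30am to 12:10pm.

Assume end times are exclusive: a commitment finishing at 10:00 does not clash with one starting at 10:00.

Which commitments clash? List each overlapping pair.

Ingrid & Sana, Mei & Nadia, Nadia & Tariq

Sorted by start: Jonas, Sana, Ingrid, Tariq, Nadia, Mei.
Sana starts after Jonas ends, so Jonas has no further overlaps.
Ingrid starts before Sana ends → Sana and Ingrid overlap.
Tariq starts after Sana ends, so Sana has no further overlaps.
Tariq starts after Ingrid ends, so Ingrid has no further overlaps.
Nadia starts before Tariq ends → Tariq and Nadia overlap.
Mei starts exactly when Tariq ends (back-to-back, no overlap).
Mei starts before Nadia ends → Nadia and Mei overlap.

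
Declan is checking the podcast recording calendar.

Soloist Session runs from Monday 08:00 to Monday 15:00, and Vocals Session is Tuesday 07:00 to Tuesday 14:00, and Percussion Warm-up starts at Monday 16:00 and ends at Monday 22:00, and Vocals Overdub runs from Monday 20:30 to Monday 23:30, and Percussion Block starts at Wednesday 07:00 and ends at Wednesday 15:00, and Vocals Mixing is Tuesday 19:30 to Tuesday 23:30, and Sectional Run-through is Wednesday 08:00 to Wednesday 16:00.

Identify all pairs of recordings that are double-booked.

Two intervals overlap when each starts before the other ends.
Sorted by start: Soloist Session, Percussion Warm-up, Vocals Overdub, Vocals Session, Vocals Mixing, Percussion Block, Sectional Run-through.
Percussion Warm-up starts after Soloist Session ends, so Soloist Session has no further overlaps.
Vocals Overdub starts before Percussion Warm-up ends → Percussion Warm-up and Vocals Overdub overlap.
Vocals Session starts after Percussion Warm-up ends, so Percussion Warm-up has no further overlaps.
Vocals Session starts after Vocals Overdub ends, so Vocals Overdub has no further overlaps.
Vocals Mixing starts after Vocals Session ends, so Vocals Session has no further overlaps.
Percussion Block starts after Vocals Mixing ends, so Vocals Mixing has no further overlaps.
Sectional Run-through starts before Percussion Block ends → Percussion Block and Sectional Run-through overlap.

Percussion Block & Sectional Run-through, Percussion Warm-up & Vocals Overdub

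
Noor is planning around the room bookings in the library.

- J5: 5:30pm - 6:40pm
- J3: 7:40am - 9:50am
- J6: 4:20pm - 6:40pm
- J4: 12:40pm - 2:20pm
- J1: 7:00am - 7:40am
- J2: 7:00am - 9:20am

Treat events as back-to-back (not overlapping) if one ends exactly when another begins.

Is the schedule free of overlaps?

No

Sorted by start: J1, J2, J3, J4, J6, J5.
J2 starts before J1 ends → J1 and J2 overlap.
That's a conflict, so the schedule is not conflict-free.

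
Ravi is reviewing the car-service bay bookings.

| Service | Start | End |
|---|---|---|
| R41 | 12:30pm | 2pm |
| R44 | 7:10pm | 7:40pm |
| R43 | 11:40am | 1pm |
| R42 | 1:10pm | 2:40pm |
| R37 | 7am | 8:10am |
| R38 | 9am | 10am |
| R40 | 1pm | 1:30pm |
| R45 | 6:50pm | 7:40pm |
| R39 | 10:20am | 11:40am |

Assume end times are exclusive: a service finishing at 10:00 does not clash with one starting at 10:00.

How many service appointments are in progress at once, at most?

3

Walk through starts and ends in time order (an end at T is processed before a start at T):
7am start R37 → 1
8:10am end R37 → 0
9am start R38 → 1
10am end R38 → 0
10:20am start R39 → 1
11:40am end R39 → 0
11:40am start R43 → 1
12:30pm start R41 → 2
1pm end R43 → 1
1pm start R40 → 2
1:10pm start R42 → 3
1:30pm end R40 → 2
2pm end R41 → 1
2:40pm end R42 → 0
6:50pm start R45 → 1
7:10pm start R44 → 2
7:40pm end R44 → 1
7:40pm end R45 → 0
Peak is 3, at 1:10pm (R40, R41, R42).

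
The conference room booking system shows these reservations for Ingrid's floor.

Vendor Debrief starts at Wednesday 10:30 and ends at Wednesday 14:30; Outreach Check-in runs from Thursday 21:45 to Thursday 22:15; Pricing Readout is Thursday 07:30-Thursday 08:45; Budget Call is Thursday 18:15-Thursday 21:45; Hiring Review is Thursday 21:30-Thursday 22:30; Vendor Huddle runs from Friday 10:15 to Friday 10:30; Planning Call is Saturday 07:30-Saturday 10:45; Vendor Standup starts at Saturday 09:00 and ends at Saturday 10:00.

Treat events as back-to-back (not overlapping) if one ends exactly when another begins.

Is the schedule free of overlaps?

No

Two intervals overlap when each starts before the other ends.
Sorted by start: Vendor Debrief, Pricing Readout, Budget Call, Hiring Review, Outreach Check-in, Vendor Huddle, Planning Call, Vendor Standup.
Pricing Readout starts after Vendor Debrief ends; Vendor Debrief is clear from here.
Budget Call starts after Pricing Readout ends; Pricing Readout is clear from here.
Hiring Review starts before Budget Call ends → Budget Call and Hiring Review overlap.
That's a conflict, so the schedule is not conflict-free.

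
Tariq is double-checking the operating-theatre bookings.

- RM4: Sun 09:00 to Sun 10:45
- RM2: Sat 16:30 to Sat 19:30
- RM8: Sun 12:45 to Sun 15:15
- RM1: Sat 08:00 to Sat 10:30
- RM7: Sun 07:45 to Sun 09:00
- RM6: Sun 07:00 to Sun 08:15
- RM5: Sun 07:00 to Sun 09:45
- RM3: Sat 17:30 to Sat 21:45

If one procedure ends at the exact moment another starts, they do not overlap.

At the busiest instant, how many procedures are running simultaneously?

3

Walk through starts and ends in time order (an end at T is processed before a start at T):
Sat 08:00 start RM1 → 1
Sat 10:30 end RM1 → 0
Sat 16:30 start RM2 → 1
Sat 17:30 start RM3 → 2
Sat 19:30 end RM2 → 1
Sat 21:45 end RM3 → 0
Sun 07:00 start RM5 → 1
Sun 07:00 start RM6 → 2
Sun 07:45 start RM7 → 3
Sun 08:15 end RM6 → 2
Sun 09:00 end RM7 → 1
Sun 09:00 start RM4 → 2
Sun 09:45 end RM5 → 1
Sun 10:45 end RM4 → 0
Sun 12:45 start RM8 → 1
Sun 15:15 end RM8 → 0
Peak is 3, at Sun 07:45 (RM5, RM6, RM7).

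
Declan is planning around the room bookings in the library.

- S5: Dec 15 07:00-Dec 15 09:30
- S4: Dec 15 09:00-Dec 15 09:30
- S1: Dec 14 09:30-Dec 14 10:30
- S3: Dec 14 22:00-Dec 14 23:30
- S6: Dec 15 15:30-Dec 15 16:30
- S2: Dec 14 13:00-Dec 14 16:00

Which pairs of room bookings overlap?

S4 & S5

Sorted by start: S1, S2, S3, S5, S4, S6.
S2 starts after S1 ends; S1 is clear from here.
S3 starts after S2 ends; S2 is clear from here.
S5 starts after S3 ends; S3 is clear from here.
S4 starts before S5 ends → S5 and S4 overlap.
S6 starts after S5 ends.
S6 starts after S4 ends.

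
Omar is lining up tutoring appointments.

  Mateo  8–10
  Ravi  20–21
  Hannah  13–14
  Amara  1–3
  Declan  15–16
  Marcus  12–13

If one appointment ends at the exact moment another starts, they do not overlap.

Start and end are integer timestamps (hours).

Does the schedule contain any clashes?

Sorted by start: Amara, Mateo, Marcus, Hannah, Declan, Ravi.
Mateo starts after Amara ends — done with Amara.
Marcus starts after Mateo ends — done with Mateo.
Hannah starts exactly when Marcus ends (back-to-back, no overlap) — done with Marcus.
Declan starts after Hannah ends — done with Hannah.
Ravi starts after Declan ends.
Every pair is clear; the schedule has no overlaps.

No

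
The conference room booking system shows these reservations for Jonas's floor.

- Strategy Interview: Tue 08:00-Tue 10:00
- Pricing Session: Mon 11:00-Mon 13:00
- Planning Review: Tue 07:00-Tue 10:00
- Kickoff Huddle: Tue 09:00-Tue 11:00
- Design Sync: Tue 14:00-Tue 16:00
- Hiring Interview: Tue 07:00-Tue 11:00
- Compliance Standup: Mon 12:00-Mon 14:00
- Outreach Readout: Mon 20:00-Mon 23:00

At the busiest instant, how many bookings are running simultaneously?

Sort all start/end points and keep a running count:
Mon 11:00 start Pricing Session → 1
Mon 12:00 start Compliance Standup → 2
Mon 13:00 end Pricing Session → 1
Mon 14:00 end Compliance Standup → 0
Mon 20:00 start Outreach Readout → 1
Mon 23:00 end Outreach Readout → 0
Tue 07:00 start Hiring Interview → 1
Tue 07:00 start Planning Review → 2
Tue 08:00 start Strategy Interview → 3
Tue 09:00 start Kickoff Huddle → 4
Tue 10:00 end Planning Review → 3
Tue 10:00 end Strategy Interview → 2
Tue 11:00 end Hiring Interview → 1
Tue 11:00 end Kickoff Huddle → 0
Tue 14:00 start Design Sync → 1
Tue 16:00 end Design Sync → 0
Peak is 4, at Tue 09:00 (Hiring Interview, Kickoff Huddle, Planning Review, Strategy Interview).

4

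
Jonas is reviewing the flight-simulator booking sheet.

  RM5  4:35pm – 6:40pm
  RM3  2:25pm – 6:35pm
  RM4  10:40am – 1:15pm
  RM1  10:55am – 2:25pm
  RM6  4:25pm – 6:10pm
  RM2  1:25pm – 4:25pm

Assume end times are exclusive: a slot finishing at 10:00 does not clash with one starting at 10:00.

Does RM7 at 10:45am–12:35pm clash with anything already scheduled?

RM4: starts 10:40am before RM7 ends 12:35pm, and ends 1:15pm after RM7 starts 10:45am → overlap.
RM1: starts 10:55am before RM7 ends 12:35pm, and ends 2:25pm after RM7 starts 10:45am → overlap.
RM2: starts 1:25pm at or after RM7 ends 12:35pm → clear.
RM3: starts 2:25pm at or after RM7 ends 12:35pm → clear.
RM6: starts 4:25pm at or after RM7 ends 12:35pm → clear.
RM5: starts 4:35pm at or after RM7 ends 12:35pm → clear.
RM7 overlaps RM1, RM4.

Yes — it overlaps RM1, RM4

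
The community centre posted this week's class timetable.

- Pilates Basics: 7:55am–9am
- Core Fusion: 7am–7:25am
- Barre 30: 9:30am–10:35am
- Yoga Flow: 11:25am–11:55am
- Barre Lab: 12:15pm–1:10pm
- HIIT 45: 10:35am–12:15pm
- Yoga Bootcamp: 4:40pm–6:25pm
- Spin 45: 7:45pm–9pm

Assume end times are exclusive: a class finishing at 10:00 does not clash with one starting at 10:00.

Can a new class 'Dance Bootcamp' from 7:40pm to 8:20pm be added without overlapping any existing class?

No — it overlaps Spin 45

Core Fusion: ends 7:25am at or before Dance Bootcamp starts 7:40pm → clear.
Pilates Basics: ends 9am at or before Dance Bootcamp starts 7:40pm → clear.
Barre 30: ends 10:35am at or before Dance Bootcamp starts 7:40pm → clear.
HIIT 45: ends 12:15pm at or before Dance Bootcamp starts 7:40pm → clear.
Yoga Flow: ends 11:55am at or before Dance Bootcamp starts 7:40pm → clear.
Barre Lab: ends 1:10pm at or before Dance Bootcamp starts 7:40pm → clear.
Yoga Bootcamp: ends 6:25pm at or before Dance Bootcamp starts 7:40pm → clear.
Spin 45: starts 7:45pm before Dance Bootcamp ends 8:20pm, and ends 9pm after Dance Bootcamp starts 7:40pm → overlap.
Dance Bootcamp overlaps Spin 45.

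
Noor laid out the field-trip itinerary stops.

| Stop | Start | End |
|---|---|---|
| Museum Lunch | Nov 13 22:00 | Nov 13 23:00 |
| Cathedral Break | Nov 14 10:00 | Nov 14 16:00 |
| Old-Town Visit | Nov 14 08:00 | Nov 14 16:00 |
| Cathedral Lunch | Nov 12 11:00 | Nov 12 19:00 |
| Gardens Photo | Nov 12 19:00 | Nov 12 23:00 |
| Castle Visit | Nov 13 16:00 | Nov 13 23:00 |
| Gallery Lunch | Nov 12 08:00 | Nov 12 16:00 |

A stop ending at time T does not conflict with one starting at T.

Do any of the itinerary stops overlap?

Check each pair: they overlap iff neither finishes before the other starts.
Sorted by start: Gallery Lunch, Cathedral Lunch, Gardens Photo, Castle Visit, Museum Lunch, Old-Town Visit, Cathedral Break.
Cathedral Lunch starts before Gallery Lunch ends → Gallery Lunch and Cathedral Lunch overlap.
That's a conflict, so the schedule is not conflict-free.

Yes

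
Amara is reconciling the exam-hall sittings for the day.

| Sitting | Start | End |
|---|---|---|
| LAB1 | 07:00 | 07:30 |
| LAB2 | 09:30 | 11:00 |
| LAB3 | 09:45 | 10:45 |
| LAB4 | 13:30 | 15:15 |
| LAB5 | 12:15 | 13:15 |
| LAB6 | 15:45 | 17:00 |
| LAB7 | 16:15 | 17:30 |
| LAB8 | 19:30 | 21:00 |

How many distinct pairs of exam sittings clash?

2

Two intervals overlap when each starts before the other ends.
Sorted by start: LAB1, LAB2, LAB3, LAB5, LAB4, LAB6, LAB7, LAB8.
LAB2 starts after LAB1 ends, so LAB1 has no further overlaps.
LAB3 starts before LAB2 ends → LAB2 and LAB3 overlap.
LAB5 starts after LAB2 ends, so LAB2 has no further overlaps.
LAB5 starts after LAB3 ends, so LAB3 has no further overlaps.
LAB4 starts after LAB5 ends, so LAB5 has no further overlaps.
LAB6 starts after LAB4 ends, so LAB4 has no further overlaps.
LAB7 starts before LAB6 ends → LAB6 and LAB7 overlap.
LAB8 starts after LAB6 ends.
LAB8 starts after LAB7 ends.
Overlapping pairs: LAB2 & LAB3, LAB6 & LAB7 — 2 in total.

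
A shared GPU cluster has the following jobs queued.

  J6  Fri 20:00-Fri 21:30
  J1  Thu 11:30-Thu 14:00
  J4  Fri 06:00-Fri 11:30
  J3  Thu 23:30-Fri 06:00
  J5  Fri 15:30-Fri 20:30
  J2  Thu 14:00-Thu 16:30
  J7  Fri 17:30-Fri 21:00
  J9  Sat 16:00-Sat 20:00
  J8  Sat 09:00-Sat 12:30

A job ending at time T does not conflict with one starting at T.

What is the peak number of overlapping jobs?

Walk through starts and ends in time order (an end at T is processed before a start at T):
Thu 11:30 start J1 → 1
Thu 14:00 end J1 → 0
Thu 14:00 start J2 → 1
Thu 16:30 end J2 → 0
Thu 23:30 start J3 → 1
Fri 06:00 end J3 → 0
Fri 06:00 start J4 → 1
Fri 11:30 end J4 → 0
Fri 15:30 start J5 → 1
Fri 17:30 start J7 → 2
Fri 20:00 start J6 → 3
Fri 20:30 end J5 → 2
Fri 21:00 end J7 → 1
Fri 21:30 end J6 → 0
Sat 09:00 start J8 → 1
Sat 12:30 end J8 → 0
Sat 16:00 start J9 → 1
Sat 20:00 end J9 → 0
Peak is 3, at Fri 20:00 (J5, J6, J7).

3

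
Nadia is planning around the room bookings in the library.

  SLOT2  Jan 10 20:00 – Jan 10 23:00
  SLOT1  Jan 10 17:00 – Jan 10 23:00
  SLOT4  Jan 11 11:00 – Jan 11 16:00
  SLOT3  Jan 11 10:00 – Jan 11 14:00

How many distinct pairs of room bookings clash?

Sorted by start: SLOT1, SLOT2, SLOT3, SLOT4.
SLOT2 starts before SLOT1 ends → SLOT1 and SLOT2 overlap.
SLOT3 starts after SLOT1 ends, so SLOT1 has no further overlaps.
SLOT3 starts after SLOT2 ends, so SLOT2 has no further overlaps.
SLOT4 starts before SLOT3 ends → SLOT3 and SLOT4 overlap.
Overlapping pairs: SLOT1 & SLOT2, SLOT3 & SLOT4 — 2 in total.

2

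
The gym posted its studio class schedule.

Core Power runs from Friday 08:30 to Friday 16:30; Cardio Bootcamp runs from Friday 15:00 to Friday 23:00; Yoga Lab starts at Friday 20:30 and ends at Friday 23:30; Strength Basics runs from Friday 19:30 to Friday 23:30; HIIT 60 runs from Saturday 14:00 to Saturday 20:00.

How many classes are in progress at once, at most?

3

Sweep the timeline, counting +1 at each start and −1 at each end (ends before starts at a tie):
Friday 08:30 start Core Power → 1
Friday 15:00 start Cardio Bootcamp → 2
Friday 16:30 end Core Power → 1
Friday 19:30 start Strength Basics → 2
Friday 20:30 start Yoga Lab → 3
Friday 23:00 end Cardio Bootcamp → 2
Friday 23:30 end Strength Basics → 1
Friday 23:30 end Yoga Lab → 0
Saturday 14:00 start HIIT 60 → 1
Saturday 20:00 end HIIT 60 → 0
Peak is 3, at Friday 20:30 (Cardio Bootcamp, Strength Basics, Yoga Lab).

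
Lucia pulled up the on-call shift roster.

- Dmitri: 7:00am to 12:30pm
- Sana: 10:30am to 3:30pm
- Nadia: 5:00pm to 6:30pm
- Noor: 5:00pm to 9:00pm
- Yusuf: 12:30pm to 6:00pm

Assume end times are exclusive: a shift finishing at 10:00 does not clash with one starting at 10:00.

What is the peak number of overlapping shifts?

3

Sort all start/end points and keep a running count:
7:00am start Dmitri → 1
10:30am start Sana → 2
12:30pm end Dmitri → 1
12:30pm start Yusuf → 2
3:30pm end Sana → 1
5:00pm start Nadia → 2
5:00pm start Noor → 3
6:00pm end Yusuf → 2
6:30pm end Nadia → 1
9:00pm end Noor → 0
Peak is 3, at 5:00pm (Nadia, Noor, Yusuf).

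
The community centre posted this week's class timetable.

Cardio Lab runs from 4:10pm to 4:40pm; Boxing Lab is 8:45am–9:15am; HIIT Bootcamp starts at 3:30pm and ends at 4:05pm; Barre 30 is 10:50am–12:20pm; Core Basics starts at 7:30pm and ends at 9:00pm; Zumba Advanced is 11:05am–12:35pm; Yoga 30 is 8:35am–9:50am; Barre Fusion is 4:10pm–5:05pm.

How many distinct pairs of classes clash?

Two intervals overlap when each starts before the other ends.
Sorted by start: Yoga 30, Boxing Lab, Barre 30, Zumba Advanced, HIIT Bootcamp, Barre Fusion, Cardio Lab, Core Basics.
Boxing Lab starts before Yoga 30 ends → Yoga 30 and Boxing Lab overlap.
Barre 30 starts after Yoga 30 ends, so Yoga 30 has no further overlaps.
Barre 30 starts after Boxing Lab ends, so Boxing Lab has no further overlaps.
Zumba Advanced starts before Barre 30 ends → Barre 30 and Zumba Advanced overlap.
HIIT Bootcamp starts after Barre 30 ends, so Barre 30 has no further overlaps.
HIIT Bootcamp starts after Zumba Advanced ends, so Zumba Advanced has no further overlaps.
Barre Fusion starts after HIIT Bootcamp ends, so HIIT Bootcamp has no further overlaps.
Cardio Lab starts before Barre Fusion ends → Barre Fusion and Cardio Lab overlap.
Core Basics starts after Barre Fusion ends.
Core Basics starts after Cardio Lab ends.
Overlapping pairs: Barre 30 & Zumba Advanced, Barre Fusion & Cardio Lab, Boxing Lab & Yoga 30 — 3 in total.

3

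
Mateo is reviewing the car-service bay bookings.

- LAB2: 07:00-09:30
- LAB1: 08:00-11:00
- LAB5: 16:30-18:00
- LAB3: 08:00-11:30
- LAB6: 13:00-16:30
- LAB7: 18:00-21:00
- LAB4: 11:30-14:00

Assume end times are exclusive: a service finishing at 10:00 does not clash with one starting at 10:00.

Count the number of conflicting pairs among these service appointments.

4

Sorted by start: LAB2, LAB1, LAB3, LAB4, LAB6, LAB5, LAB7.
LAB1 starts before LAB2 ends → LAB2 and LAB1 overlap.
LAB3 starts before LAB2 ends → LAB2 and LAB3 overlap.
LAB4 starts after LAB2 ends — done with LAB2.
LAB3 starts before LAB1 ends → LAB1 and LAB3 overlap.
LAB4 starts after LAB1 ends — done with LAB1.
LAB4 starts exactly when LAB3 ends (back-to-back, no overlap) — done with LAB3.
LAB6 starts before LAB4 ends → LAB4 and LAB6 overlap.
LAB5 starts after LAB4 ends — done with LAB4.
LAB5 starts exactly when LAB6 ends (back-to-back, no overlap) — done with LAB6.
LAB7 starts exactly when LAB5 ends (back-to-back, no overlap).
Overlapping pairs: LAB1 & LAB2, LAB1 & LAB3, LAB2 & LAB3, LAB4 & LAB6 — 4 in total.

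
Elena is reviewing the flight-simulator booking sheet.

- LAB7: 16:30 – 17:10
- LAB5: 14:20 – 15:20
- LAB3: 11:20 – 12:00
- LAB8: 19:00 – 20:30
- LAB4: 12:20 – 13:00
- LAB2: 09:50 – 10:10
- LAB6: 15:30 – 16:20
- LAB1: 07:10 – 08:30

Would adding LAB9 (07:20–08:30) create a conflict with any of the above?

LAB1: starts 07:10 before LAB9 ends 08:30, and ends 08:30 after LAB9 starts 07:20 → overlap.
LAB2: starts 09:50 at or after LAB9 ends 08:30 → clear.
LAB3: starts 11:20 at or after LAB9 ends 08:30 → clear.
LAB4: starts 12:20 at or after LAB9 ends 08:30 → clear.
LAB5: starts 14:20 at or after LAB9 ends 08:30 → clear.
LAB6: starts 15:30 at or after LAB9 ends 08:30 → clear.
LAB7: starts 16:30 at or after LAB9 ends 08:30 → clear.
LAB8: starts 19:00 at or after LAB9 ends 08:30 → clear.
LAB9 overlaps LAB1.

Yes — it overlaps LAB1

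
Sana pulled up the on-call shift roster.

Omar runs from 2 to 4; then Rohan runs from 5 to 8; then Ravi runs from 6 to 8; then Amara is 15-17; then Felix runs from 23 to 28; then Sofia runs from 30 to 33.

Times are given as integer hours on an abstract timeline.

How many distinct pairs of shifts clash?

1

Sorted by start: Omar, Rohan, Ravi, Amara, Felix, Sofia.
Rohan starts after Omar ends, so nothing later overlaps Omar either.
Ravi starts before Rohan ends → Rohan and Ravi overlap.
Amara starts after Rohan ends, so nothing later overlaps Rohan either.
Amara starts after Ravi ends, so nothing later overlaps Ravi either.
Felix starts after Amara ends, so nothing later overlaps Amara either.
Sofia starts after Felix ends.
Overlapping pairs: Ravi & Rohan — 1 in total.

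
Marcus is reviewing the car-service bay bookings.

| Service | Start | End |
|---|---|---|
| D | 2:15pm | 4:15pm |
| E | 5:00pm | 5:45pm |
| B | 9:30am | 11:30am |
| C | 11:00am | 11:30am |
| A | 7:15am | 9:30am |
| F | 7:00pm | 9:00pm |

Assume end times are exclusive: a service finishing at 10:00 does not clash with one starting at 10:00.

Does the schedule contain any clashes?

Sorted by start: A, B, C, D, E, F.
B starts exactly when A ends (back-to-back, no overlap), so nothing later overlaps A either.
C starts before B ends → B and C overlap.
That's a conflict, so the schedule is not conflict-free.

Yes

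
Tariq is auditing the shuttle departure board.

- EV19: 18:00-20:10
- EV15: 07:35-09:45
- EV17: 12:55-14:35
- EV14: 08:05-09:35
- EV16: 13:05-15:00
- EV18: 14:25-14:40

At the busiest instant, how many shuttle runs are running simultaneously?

Sort all start/end points and keep a running count:
07:35 start EV15 → 1
08:05 start EV14 → 2
09:35 end EV14 → 1
09:45 end EV15 → 0
12:55 start EV17 → 1
13:05 start EV16 → 2
14:25 start EV18 → 3
14:35 end EV17 → 2
14:40 end EV18 → 1
15:00 end EV16 → 0
18:00 start EV19 → 1
20:10 end EV19 → 0
Peak is 3, at 14:25 (EV16, EV17, EV18).

3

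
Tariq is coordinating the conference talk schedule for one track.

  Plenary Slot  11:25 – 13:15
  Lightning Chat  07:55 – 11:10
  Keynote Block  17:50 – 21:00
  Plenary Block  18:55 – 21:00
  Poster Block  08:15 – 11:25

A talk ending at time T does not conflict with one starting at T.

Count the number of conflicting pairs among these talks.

2

Check each pair: they overlap iff neither finishes before the other starts.
Sorted by start: Lightning Chat, Poster Block, Plenary Slot, Keynote Block, Plenary Block.
Poster Block starts before Lightning Chat ends → Lightning Chat and Poster Block overlap.
Plenary Slot starts after Lightning Chat ends; Lightning Chat is clear from here.
Plenary Slot starts exactly when Poster Block ends (back-to-back, no overlap); Poster Block is clear from here.
Keynote Block starts after Plenary Slot ends; Plenary Slot is clear from here.
Plenary Block starts before Keynote Block ends → Keynote Block and Plenary Block overlap.
Overlapping pairs: Keynote Block & Plenary Block, Lightning Chat & Poster Block — 2 in total.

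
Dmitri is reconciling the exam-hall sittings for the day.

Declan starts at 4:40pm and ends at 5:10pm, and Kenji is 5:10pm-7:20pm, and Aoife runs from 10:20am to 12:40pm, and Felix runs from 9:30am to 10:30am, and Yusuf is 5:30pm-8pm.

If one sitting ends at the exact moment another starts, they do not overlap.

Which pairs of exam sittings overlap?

Aoife & Felix, Kenji & Yusuf

Check each pair: they overlap iff neither finishes before the other starts.
Sorted by start: Felix, Aoife, Declan, Kenji, Yusuf.
Aoife starts before Felix ends → Felix and Aoife overlap.
Declan starts after Felix ends — done with Felix.
Declan starts after Aoife ends — done with Aoife.
Kenji starts exactly when Declan ends (back-to-back, no overlap) — done with Declan.
Yusuf starts before Kenji ends → Kenji and Yusuf overlap.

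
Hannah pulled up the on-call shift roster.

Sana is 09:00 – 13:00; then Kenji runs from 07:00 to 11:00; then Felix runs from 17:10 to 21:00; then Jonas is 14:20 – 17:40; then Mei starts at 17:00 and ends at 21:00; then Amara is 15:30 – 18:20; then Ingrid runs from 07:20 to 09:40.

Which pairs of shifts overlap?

Amara & Felix, Amara & Jonas, Amara & Mei, Felix & Jonas, Felix & Mei, Ingrid & Kenji, Ingrid & Sana, Jonas & Mei, Kenji & Sana

Check each pair: they overlap iff neither finishes before the other starts.
Sorted by start: Kenji, Ingrid, Sana, Jonas, Amara, Mei, Felix.
Ingrid starts before Kenji ends → Kenji and Ingrid overlap.
Sana starts before Kenji ends → Kenji and Sana overlap.
Jonas starts after Kenji ends, so Kenji has no further overlaps.
Sana starts before Ingrid ends → Ingrid and Sana overlap.
Jonas starts after Ingrid ends, so Ingrid has no further overlaps.
Jonas starts after Sana ends, so Sana has no further overlaps.
Amara starts before Jonas ends → Jonas and Amara overlap.
Mei starts before Jonas ends → Jonas and Mei overlap.
Felix starts before Jonas ends → Jonas and Felix overlap.
Mei starts before Amara ends → Amara and Mei overlap.
Felix starts before Amara ends → Amara and Felix overlap.
Felix starts before Mei ends → Mei and Felix overlap.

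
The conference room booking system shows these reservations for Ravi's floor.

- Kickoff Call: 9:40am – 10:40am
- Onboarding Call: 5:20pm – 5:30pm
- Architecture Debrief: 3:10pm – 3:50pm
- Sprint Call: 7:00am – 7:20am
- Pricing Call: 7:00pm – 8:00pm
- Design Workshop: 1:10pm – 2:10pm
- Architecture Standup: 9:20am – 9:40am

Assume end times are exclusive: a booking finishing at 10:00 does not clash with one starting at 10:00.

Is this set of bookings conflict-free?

Yes

Two intervals overlap when each starts before the other ends.
Sorted by start: Sprint Call, Architecture Standup, Kickoff Call, Design Workshop, Architecture Debrief, Onboarding Call, Pricing Call.
Architecture Standup starts after Sprint Call ends, so Sprint Call has no further overlaps.
Kickoff Call starts exactly when Architecture Standup ends (back-to-back, no overlap), so Architecture Standup has no further overlaps.
Design Workshop starts after Kickoff Call ends, so Kickoff Call has no further overlaps.
Architecture Debrief starts after Design Workshop ends, so Design Workshop has no further overlaps.
Onboarding Call starts after Architecture Debrief ends, so Architecture Debrief has no further overlaps.
Pricing Call starts after Onboarding Call ends.
Every pair is clear; the schedule has no overlaps.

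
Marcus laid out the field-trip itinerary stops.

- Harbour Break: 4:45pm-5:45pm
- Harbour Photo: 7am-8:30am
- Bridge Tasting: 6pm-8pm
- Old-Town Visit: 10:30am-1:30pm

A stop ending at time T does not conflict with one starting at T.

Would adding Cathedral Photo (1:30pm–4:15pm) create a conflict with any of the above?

No — it doesn't clash with anything

Harbour Photo: ends 8:30am at or before Cathedral Photo starts 1:30pm → clear.
Old-Town Visit: ends 1:30pm at or before Cathedral Photo starts 1:30pm → clear.
Harbour Break: starts 4:45pm at or after Cathedral Photo ends 4:15pm → clear.
Bridge Tasting: starts 6pm at or after Cathedral Photo ends 4:15pm → clear.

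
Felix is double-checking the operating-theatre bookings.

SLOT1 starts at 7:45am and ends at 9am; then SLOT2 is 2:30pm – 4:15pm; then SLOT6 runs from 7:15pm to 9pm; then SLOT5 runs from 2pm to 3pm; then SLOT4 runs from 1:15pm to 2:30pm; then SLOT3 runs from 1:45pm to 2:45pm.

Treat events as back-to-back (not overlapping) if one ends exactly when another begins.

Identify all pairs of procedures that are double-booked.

Sorted by start: SLOT1, SLOT4, SLOT3, SLOT5, SLOT2, SLOT6.
SLOT4 starts after SLOT1 ends — done with SLOT1.
SLOT3 starts before SLOT4 ends → SLOT4 and SLOT3 overlap.
SLOT5 starts before SLOT4 ends → SLOT4 and SLOT5 overlap.
SLOT2 starts exactly when SLOT4 ends (back-to-back, no overlap) — done with SLOT4.
SLOT5 starts before SLOT3 ends → SLOT3 and SLOT5 overlap.
SLOT2 starts before SLOT3 ends → SLOT3 and SLOT2 overlap.
SLOT6 starts after SLOT3 ends.
SLOT2 starts before SLOT5 ends → SLOT5 and SLOT2 overlap.
SLOT6 starts after SLOT5 ends.
SLOT6 starts after SLOT2 ends.

SLOT2 & SLOT3, SLOT2 & SLOT5, SLOT3 & SLOT4, SLOT3 & SLOT5, SLOT4 & SLOT5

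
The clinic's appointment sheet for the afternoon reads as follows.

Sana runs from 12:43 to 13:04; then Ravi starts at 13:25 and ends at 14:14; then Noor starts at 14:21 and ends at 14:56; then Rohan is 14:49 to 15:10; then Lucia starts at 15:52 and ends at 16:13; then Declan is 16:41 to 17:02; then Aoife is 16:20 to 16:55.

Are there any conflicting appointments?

Sorted by start: Sana, Ravi, Noor, Rohan, Lucia, Aoife, Declan.
Ravi starts after Sana ends, so Sana has no further overlaps.
Noor starts after Ravi ends, so Ravi has no further overlaps.
Rohan starts before Noor ends → Noor and Rohan overlap.
That's a conflict, so the schedule is not conflict-free.

Yes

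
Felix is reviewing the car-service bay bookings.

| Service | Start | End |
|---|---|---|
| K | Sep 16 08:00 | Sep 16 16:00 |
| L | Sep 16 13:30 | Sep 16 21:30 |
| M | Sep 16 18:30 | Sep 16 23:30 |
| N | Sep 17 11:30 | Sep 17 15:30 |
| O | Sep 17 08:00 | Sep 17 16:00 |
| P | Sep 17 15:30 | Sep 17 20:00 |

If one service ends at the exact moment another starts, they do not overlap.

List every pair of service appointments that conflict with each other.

K & L, L & M, N & O, O & P

Sorted by start: K, L, M, O, N, P.
L starts before K ends → K and L overlap.
M starts after K ends — done with K.
M starts before L ends → L and M overlap.
O starts after L ends — done with L.
O starts after M ends — done with M.
N starts before O ends → O and N overlap.
P starts before O ends → O and P overlap.
P starts exactly when N ends (back-to-back, no overlap).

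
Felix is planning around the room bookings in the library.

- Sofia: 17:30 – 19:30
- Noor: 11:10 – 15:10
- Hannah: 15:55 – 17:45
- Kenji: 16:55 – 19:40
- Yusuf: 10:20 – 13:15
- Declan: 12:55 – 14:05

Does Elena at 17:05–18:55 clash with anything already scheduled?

Yes — it overlaps Hannah, Kenji, Sofia

Yusuf: ends 13:15 at or before Elena starts 17:05 → clear.
Noor: ends 15:10 at or before Elena starts 17:05 → clear.
Declan: ends 14:05 at or before Elena starts 17:05 → clear.
Hannah: starts 15:55 before Elena ends 18:55, and ends 17:45 after Elena starts 17:05 → overlap.
Kenji: starts 16:55 before Elena ends 18:55, and ends 19:40 after Elena starts 17:05 → overlap.
Sofia: starts 17:30 before Elena ends 18:55, and ends 19:30 after Elena starts 17:05 → overlap.
Elena overlaps Sofia, Hannah, Kenji.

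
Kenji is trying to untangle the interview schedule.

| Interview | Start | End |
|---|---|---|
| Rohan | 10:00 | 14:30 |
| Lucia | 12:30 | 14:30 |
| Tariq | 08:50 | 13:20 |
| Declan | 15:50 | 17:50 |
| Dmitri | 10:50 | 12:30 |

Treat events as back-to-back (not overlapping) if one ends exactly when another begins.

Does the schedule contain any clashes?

Sorted by start: Tariq, Rohan, Dmitri, Lucia, Declan.
Rohan starts before Tariq ends → Tariq and Rohan overlap.
That's a conflict, so the schedule is not conflict-free.

Yes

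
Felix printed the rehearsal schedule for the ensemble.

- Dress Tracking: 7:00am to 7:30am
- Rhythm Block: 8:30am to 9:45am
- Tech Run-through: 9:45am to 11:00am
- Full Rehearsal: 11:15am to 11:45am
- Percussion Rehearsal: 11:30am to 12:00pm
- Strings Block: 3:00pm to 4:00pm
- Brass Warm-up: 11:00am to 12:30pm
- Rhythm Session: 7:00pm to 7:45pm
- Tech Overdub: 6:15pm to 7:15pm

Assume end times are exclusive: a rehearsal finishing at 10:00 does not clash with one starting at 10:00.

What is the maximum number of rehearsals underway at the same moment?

3

Walk through starts and ends in time order (an end at T is processed before a start at T):
7:00am start Dress Tracking → 1
7:30am end Dress Tracking → 0
8:30am start Rhythm Block → 1
9:45am end Rhythm Block → 0
9:45am start Tech Run-through → 1
11:00am end Tech Run-through → 0
11:00am start Brass Warm-up → 1
11:15am start Full Rehearsal → 2
11:30am start Percussion Rehearsal → 3
11:45am end Full Rehearsal → 2
12:00pm end Percussion Rehearsal → 1
12:30pm end Brass Warm-up → 0
3:00pm start Strings Block → 1
4:00pm end Strings Block → 0
6:15pm start Tech Overdub → 1
7:00pm start Rhythm Session → 2
7:15pm end Tech Overdub → 1
7:45pm end Rhythm Session → 0
Peak is 3, at 11:30am (Brass Warm-up, Full Rehearsal, Percussion Rehearsal).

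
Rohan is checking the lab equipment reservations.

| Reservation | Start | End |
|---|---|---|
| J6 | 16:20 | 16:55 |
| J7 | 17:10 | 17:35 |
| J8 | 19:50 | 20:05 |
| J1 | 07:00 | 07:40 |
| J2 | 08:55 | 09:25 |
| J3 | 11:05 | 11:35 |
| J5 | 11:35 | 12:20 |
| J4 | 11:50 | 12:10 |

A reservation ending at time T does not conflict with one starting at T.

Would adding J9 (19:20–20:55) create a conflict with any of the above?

Yes — it overlaps J8

J1: ends 07:40 at or before J9 starts 19:20 → clear.
J2: ends 09:25 at or before J9 starts 19:20 → clear.
J3: ends 11:35 at or before J9 starts 19:20 → clear.
J5: ends 12:20 at or before J9 starts 19:20 → clear.
J4: ends 12:10 at or before J9 starts 19:20 → clear.
J6: ends 16:55 at or before J9 starts 19:20 → clear.
J7: ends 17:35 at or before J9 starts 19:20 → clear.
J8: starts 19:50 before J9 ends 20:55, and ends 20:05 after J9 starts 19:20 → overlap.
J9 overlaps J8.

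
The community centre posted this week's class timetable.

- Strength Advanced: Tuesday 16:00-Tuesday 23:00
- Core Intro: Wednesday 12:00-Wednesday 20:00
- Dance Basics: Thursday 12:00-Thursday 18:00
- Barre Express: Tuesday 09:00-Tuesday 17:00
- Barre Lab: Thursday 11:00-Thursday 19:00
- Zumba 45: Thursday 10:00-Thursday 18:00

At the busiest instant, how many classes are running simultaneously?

Walk through starts and ends in time order (an end at T is processed before a start at T):
Tuesday 09:00 start Barre Express → 1
Tuesday 16:00 start Strength Advanced → 2
Tuesday 17:00 end Barre Express → 1
Tuesday 23:00 end Strength Advanced → 0
Wednesday 12:00 start Core Intro → 1
Wednesday 20:00 end Core Intro → 0
Thursday 10:00 start Zumba 45 → 1
Thursday 11:00 start Barre Lab → 2
Thursday 12:00 start Dance Basics → 3
Thursday 18:00 end Dance Basics → 2
Thursday 18:00 end Zumba 45 → 1
Thursday 19:00 end Barre Lab → 0
Peak is 3, at Thursday 12:00 (Barre Lab, Dance Basics, Zumba 45).

3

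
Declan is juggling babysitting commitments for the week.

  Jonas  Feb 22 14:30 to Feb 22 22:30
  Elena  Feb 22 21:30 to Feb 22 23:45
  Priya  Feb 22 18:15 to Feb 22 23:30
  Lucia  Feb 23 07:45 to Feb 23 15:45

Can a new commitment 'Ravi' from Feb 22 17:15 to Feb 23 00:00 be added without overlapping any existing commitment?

No — it overlaps Elena, Jonas, Priya

Jonas: starts Feb 22 14:30 before Ravi ends Feb 23 00:00, and ends Feb 22 22:30 after Ravi starts Feb 22 17:15 → overlap.
Priya: starts Feb 22 18:15 before Ravi ends Feb 23 00:00, and ends Feb 22 23:30 after Ravi starts Feb 22 17:15 → overlap.
Elena: starts Feb 22 21:30 before Ravi ends Feb 23 00:00, and ends Feb 22 23:45 after Ravi starts Feb 22 17:15 → overlap.
Lucia: starts Feb 23 07:45 at or after Ravi ends Feb 23 00:00 → clear.
Ravi overlaps Elena, Priya, Jonas.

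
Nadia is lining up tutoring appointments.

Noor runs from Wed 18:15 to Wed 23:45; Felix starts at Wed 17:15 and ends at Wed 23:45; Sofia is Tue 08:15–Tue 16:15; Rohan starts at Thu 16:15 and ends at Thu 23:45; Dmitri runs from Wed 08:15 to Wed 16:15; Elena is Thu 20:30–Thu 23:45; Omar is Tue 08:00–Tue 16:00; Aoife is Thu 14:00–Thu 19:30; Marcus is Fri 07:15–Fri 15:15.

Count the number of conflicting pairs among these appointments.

Sorted by start: Omar, Sofia, Dmitri, Felix, Noor, Aoife, Rohan, Elena, Marcus.
Sofia starts before Omar ends → Omar and Sofia overlap.
Dmitri starts after Omar ends — done with Omar.
Dmitri starts after Sofia ends — done with Sofia.
Felix starts after Dmitri ends — done with Dmitri.
Noor starts before Felix ends → Felix and Noor overlap.
Aoife starts after Felix ends — done with Felix.
Aoife starts after Noor ends — done with Noor.
Rohan starts before Aoife ends → Aoife and Rohan overlap.
Elena starts after Aoife ends — done with Aoife.
Elena starts before Rohan ends → Rohan and Elena overlap.
Marcus starts after Rohan ends.
Marcus starts after Elena ends.
Overlapping pairs: Aoife & Rohan, Elena & Rohan, Felix & Noor, Omar & Sofia — 4 in total.

4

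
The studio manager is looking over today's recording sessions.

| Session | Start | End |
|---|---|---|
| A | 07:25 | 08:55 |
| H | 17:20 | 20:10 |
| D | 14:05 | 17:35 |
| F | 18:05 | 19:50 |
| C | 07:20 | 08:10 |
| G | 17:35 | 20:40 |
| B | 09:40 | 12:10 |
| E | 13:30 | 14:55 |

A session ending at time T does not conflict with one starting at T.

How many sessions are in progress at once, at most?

3

Walk through starts and ends in time order (an end at T is processed before a start at T):
07:20 start C → 1
07:25 start A → 2
08:10 end C → 1
08:55 end A → 0
09:40 start B → 1
12:10 end B → 0
13:30 start E → 1
14:05 start D → 2
14:55 end E → 1
17:20 start H → 2
17:35 end D → 1
17:35 start G → 2
18:05 start F → 3
19:50 end F → 2
20:10 end H → 1
20:40 end G → 0
Peak is 3, at 18:05 (F, G, H).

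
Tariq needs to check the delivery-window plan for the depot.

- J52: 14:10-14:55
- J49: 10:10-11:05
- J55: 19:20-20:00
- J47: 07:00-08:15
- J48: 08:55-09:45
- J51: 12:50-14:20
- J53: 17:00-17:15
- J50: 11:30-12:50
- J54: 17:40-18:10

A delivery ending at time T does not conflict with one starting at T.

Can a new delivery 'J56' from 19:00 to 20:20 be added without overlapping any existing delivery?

No — it overlaps J55

J47: ends 08:15 at or before J56 starts 19:00 → clear.
J48: ends 09:45 at or before J56 starts 19:00 → clear.
J49: ends 11:05 at or before J56 starts 19:00 → clear.
J50: ends 12:50 at or before J56 starts 19:00 → clear.
J51: ends 14:20 at or before J56 starts 19:00 → clear.
J52: ends 14:55 at or before J56 starts 19:00 → clear.
J53: ends 17:15 at or before J56 starts 19:00 → clear.
J54: ends 18:10 at or before J56 starts 19:00 → clear.
J55: starts 19:20 before J56 ends 20:20, and ends 20:00 after J56 starts 19:00 → overlap.
J56 overlaps J55.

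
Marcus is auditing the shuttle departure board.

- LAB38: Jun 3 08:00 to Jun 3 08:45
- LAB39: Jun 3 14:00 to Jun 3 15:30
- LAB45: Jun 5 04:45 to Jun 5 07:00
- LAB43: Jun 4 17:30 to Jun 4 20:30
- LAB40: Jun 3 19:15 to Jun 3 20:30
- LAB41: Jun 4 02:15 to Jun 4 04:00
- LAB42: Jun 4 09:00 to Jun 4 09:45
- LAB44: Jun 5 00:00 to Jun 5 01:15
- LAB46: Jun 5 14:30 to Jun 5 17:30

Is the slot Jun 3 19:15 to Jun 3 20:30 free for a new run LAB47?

No — it overlaps LAB40

LAB38: ends Jun 3 08:45 at or before LAB47 starts Jun 3 19:15 → clear.
LAB39: ends Jun 3 15:30 at or before LAB47 starts Jun 3 19:15 → clear.
LAB40: starts Jun 3 19:15 before LAB47 ends Jun 3 20:30, and ends Jun 3 20:30 after LAB47 starts Jun 3 19:15 → overlap.
LAB41: starts Jun 4 02:15 at or after LAB47 ends Jun 3 20:30 → clear.
LAB42: starts Jun 4 09:00 at or after LAB47 ends Jun 3 20:30 → clear.
LAB43: starts Jun 4 17:30 at or after LAB47 ends Jun 3 20:30 → clear.
LAB44: starts Jun 5 00:00 at or after LAB47 ends Jun 3 20:30 → clear.
LAB45: starts Jun 5 04:45 at or after LAB47 ends Jun 3 20:30 → clear.
LAB46: starts Jun 5 14:30 at or after LAB47 ends Jun 3 20:30 → clear.
LAB47 overlaps LAB40.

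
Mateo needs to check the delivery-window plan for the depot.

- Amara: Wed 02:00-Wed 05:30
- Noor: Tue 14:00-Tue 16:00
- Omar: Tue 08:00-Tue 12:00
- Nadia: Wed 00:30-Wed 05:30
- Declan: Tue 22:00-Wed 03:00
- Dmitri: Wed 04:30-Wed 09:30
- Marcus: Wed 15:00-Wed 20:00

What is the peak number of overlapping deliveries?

3

Sort all start/end points and keep a running count:
Tue 08:00 start Omar → 1
Tue 12:00 end Omar → 0
Tue 14:00 start Noor → 1
Tue 16:00 end Noor → 0
Tue 22:00 start Declan → 1
Wed 00:30 start Nadia → 2
Wed 02:00 start Amara → 3
Wed 03:00 end Declan → 2
Wed 04:30 start Dmitri → 3
Wed 05:30 end Amara → 2
Wed 05:30 end Nadia → 1
Wed 09:30 end Dmitri → 0
Wed 15:00 start Marcus → 1
Wed 20:00 end Marcus → 0
Peak is 3, at Wed 02:00 (Amara, Declan, Nadia).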